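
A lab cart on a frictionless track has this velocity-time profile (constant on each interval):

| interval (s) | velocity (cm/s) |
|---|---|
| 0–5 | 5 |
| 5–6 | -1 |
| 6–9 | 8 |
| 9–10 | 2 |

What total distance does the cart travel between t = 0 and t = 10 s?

52 cm

Total distance travelled is ∫|v| dt — sum the magnitudes of each area piece.
0–5 s: |5| × 5 = 25 cm
5–6 s: |-1| × 1 = 1 cm
6–9 s: |8| × 3 = 24 cm
9–10 s: |2| × 1 = 2 cm
Total distance = 52 cm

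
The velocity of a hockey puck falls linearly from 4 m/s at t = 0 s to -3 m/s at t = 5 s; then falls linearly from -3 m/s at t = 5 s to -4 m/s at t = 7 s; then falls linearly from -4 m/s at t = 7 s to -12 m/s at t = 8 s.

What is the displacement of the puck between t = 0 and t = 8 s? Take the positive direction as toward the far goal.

-12.5 m

Net displacement equals the area under the velocity-time graph (areas below the axis count negative).
0–5 s: ½(4 + -3)(5) = 2.5 m
5–7 s: ½(-3 + -4)(2) = -7 m
7–8 s: ½(-4 + -12)(1) = -8 m
Net displacement = -12.5 m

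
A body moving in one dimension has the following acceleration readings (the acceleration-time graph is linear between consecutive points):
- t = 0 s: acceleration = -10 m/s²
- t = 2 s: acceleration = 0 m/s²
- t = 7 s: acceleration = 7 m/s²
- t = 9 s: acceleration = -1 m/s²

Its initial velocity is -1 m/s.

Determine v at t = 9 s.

Δv equals the area under the a-t graph; then v = v₀ + Δv.
0–2 s: ½(-10 + 0)(2) = -10 m/s
2–7 s: ½(0 + 7)(5) = 17.5 m/s
7–9 s: ½(7 + -1)(2) = 6 m/s
Δv = 13.5 m/s, so v(9) = -1 + (13.5) = 12.5 m/s.

12.5 m/s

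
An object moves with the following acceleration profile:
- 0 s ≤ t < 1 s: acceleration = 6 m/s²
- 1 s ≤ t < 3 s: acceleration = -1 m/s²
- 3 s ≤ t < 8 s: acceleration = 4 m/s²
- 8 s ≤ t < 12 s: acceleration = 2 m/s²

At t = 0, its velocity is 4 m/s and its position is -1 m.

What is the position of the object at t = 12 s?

242 m

On each constant-a segment, Δv = aΔt and Δx = v₀Δt + ½aΔt²; chain segment to segment.
0–1 s: v starts 4 m/s; Δx = 4·1 + ½·6·1² = 7 m; v ends 10 m/s.
1–3 s: v starts 10 m/s; Δx = 10·2 + ½·-1·2² = 18 m; v ends 8 m/s.
3–8 s: v starts 8 m/s; Δx = 8·5 + ½·4·5² = 90 m; v ends 28 m/s.
8–12 s: v starts 28 m/s; Δx = 28·4 + ½·2·4² = 128 m; v ends 36 m/s.
x(12) = -1 + Σ Δx = 242 m.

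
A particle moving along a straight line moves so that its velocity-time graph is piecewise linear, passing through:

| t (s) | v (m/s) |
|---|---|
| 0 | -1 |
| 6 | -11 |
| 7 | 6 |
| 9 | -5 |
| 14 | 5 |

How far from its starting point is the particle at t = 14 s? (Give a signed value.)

-37.5 m

Net displacement equals the area under the velocity-time graph (areas below the axis count negative).
0–6 s: ½(-1 + -11)(6) = -36 m
6–7 s: ½(-11 + 6)(1) = -2.5 m
7–9 s: ½(6 + -5)(2) = 1 m
9–14 s: ½(-5 + 5)(5) = 0 m
Net displacement = -37.5 m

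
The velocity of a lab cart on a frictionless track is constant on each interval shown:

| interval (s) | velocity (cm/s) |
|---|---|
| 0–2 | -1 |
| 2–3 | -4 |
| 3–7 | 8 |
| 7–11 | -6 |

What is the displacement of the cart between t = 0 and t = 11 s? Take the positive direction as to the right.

2 cm

Displacement is the signed area under the v-t curve.
0–2 s: -1 × 2 = -2 cm
2–3 s: -4 × 1 = -4 cm
3–7 s: 8 × 4 = 32 cm
7–11 s: -6 × 4 = -24 cm
Net displacement = 2 cm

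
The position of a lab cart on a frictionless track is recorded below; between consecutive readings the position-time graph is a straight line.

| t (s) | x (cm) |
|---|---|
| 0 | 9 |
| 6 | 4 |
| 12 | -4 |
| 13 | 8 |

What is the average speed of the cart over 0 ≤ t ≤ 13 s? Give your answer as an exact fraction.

Average speed = (total path length)/(elapsed time); on a piecewise-linear x-t graph the path length is Σ|Δx|.
0–6 s: |Δx| = |4 − 9| = 5 cm
6–12 s: |Δx| = |-4 − 4| = 8 cm
12–13 s: |Δx| = |8 − -4| = 12 cm
Total path = 25 cm; average speed = 25/13 = 25/13 cm/s.

25/13 cm/s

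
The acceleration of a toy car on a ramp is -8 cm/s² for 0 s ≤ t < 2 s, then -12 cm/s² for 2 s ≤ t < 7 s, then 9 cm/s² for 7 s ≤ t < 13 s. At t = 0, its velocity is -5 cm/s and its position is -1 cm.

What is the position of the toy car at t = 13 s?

On each constant-a segment, Δv = aΔt and Δx = v₀Δt + ½aΔt²; chain segment to segment.
0–2 s: v starts -5 cm/s; Δx = -5·2 + ½·-8·2² = -26 cm; v ends -21 cm/s.
2–7 s: v starts -21 cm/s; Δx = -21·5 + ½·-12·5² = -255 cm; v ends -81 cm/s.
7–13 s: v starts -81 cm/s; Δx = -81·6 + ½·9·6² = -324 cm; v ends -27 cm/s.
x(13) = -1 + Σ Δx = -606 cm.

-606 cm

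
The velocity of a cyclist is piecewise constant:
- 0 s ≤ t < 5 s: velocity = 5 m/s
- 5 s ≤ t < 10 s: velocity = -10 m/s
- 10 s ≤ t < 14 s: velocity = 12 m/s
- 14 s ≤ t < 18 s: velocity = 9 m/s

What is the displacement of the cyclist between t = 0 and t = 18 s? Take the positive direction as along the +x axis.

Displacement is the signed area under the v-t curve.
0–5 s: 5 × 5 = 25 m
5–10 s: -10 × 5 = -50 m
10–14 s: 12 × 4 = 48 m
14–18 s: 9 × 4 = 36 m
Net displacement = 59 m

59 m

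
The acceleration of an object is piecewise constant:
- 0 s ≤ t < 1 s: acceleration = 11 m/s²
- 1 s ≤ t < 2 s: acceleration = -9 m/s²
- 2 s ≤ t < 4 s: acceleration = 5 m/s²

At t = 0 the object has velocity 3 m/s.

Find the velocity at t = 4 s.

Δv equals the area under the a-t graph; then v = v₀ + Δv.
0–1 s: 11 × 1 = 11 m/s
1–2 s: -9 × 1 = -9 m/s
2–4 s: 5 × 2 = 10 m/s
Δv = 12 m/s, so v(4) = 3 + (12) = 15 m/s.

15 m/s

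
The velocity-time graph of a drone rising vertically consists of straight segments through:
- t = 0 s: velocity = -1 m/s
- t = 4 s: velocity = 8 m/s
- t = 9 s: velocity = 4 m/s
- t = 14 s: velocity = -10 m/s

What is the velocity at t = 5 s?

7.2 m/s

On 4–9 s the graph is linear from 8 to 4 m/s: v(5) = 8 + (4 − 8)·(5 − 4)/(9 − 4) = 7.2 m/s.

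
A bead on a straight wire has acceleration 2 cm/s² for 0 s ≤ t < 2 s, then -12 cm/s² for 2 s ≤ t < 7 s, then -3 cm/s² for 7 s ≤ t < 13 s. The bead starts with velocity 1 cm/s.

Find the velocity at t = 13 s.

-73 cm/s

Δv equals the area under the a-t graph; then v = v₀ + Δv.
0–2 s: 2 × 2 = 4 cm/s
2–7 s: -12 × 5 = -60 cm/s
7–13 s: -3 × 6 = -18 cm/s
Δv = -74 cm/s, so v(13) = 1 + (-74) = -73 cm/s.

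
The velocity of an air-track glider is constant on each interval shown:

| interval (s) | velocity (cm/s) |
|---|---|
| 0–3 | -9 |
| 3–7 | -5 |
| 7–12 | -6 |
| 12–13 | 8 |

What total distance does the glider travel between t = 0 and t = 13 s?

85 cm

Distance (not displacement) is the total path length: add the absolute areas under v-t.
0–3 s: |-9| × 3 = 27 cm
3–7 s: |-5| × 4 = 20 cm
7–12 s: |-6| × 5 = 30 cm
12–13 s: |8| × 1 = 8 cm
Total distance = 85 cm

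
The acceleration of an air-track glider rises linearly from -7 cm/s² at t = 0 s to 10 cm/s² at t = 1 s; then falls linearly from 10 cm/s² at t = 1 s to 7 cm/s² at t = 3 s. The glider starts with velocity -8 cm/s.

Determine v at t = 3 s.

10.5 cm/s

Δv equals the area under the a-t graph; then v = v₀ + Δv.
0–1 s: ½(-7 + 10)(1) = 1.5 cm/s
1–3 s: ½(10 + 7)(2) = 17 cm/s
Δv = 18.5 cm/s, so v(3) = -8 + (18.5) = 10.5 cm/s.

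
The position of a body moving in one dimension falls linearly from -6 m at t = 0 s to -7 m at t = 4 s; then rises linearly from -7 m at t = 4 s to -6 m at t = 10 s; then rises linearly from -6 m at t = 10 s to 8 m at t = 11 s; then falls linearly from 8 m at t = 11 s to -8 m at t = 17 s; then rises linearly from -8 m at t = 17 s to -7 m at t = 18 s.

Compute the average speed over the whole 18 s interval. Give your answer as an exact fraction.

11/6 m/s

Average speed = (total path length)/(elapsed time); on a piecewise-linear x-t graph the path length is Σ|Δx|.
0–4 s: |Δx| = |-7 − -6| = 1 m
4–10 s: |Δx| = |-6 − -7| = 1 m
10–11 s: |Δx| = |8 − -6| = 14 m
11–17 s: |Δx| = |-8 − 8| = 16 m
17–18 s: |Δx| = |-7 − -8| = 1 m
Total path = 33 m; average speed = 33/18 = 11/6 m/s.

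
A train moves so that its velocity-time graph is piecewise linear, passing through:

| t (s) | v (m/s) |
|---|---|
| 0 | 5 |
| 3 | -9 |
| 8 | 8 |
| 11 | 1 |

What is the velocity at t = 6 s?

On 3–8 s the graph is linear from -9 to 8 m/s: v(6) = -9 + (8 − -9)·(6 − 3)/(8 − 3) = 1.2 m/s.

1.2 m/s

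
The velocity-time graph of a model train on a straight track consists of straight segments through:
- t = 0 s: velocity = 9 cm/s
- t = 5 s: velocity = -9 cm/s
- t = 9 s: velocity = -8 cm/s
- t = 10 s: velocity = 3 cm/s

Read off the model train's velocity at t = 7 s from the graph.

On 5–9 s the graph is linear from -9 to -8 cm/s: v(7) = -9 + (-8 − -9)·(7 − 5)/(9 − 5) = -8.5 cm/s.

-8.5 cm/s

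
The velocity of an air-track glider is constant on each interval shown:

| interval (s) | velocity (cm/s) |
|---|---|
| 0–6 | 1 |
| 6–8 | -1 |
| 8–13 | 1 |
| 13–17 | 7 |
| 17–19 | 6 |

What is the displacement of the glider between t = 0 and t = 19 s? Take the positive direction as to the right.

49 cm

Displacement is the signed area under the v-t curve.
0–6 s: 1 × 6 = 6 cm
6–8 s: -1 × 2 = -2 cm
8–13 s: 1 × 5 = 5 cm
13–17 s: 7 × 4 = 28 cm
17–19 s: 6 × 2 = 12 cm
Net displacement = 49 cm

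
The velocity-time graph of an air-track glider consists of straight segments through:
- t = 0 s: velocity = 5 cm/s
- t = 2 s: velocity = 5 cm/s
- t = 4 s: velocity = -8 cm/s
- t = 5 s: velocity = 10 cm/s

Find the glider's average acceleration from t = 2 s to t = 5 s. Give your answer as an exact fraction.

Average acceleration = Δv/Δt = (10 − 5)/(5 − 2) = 5/3 cm/s².

5/3 cm/s²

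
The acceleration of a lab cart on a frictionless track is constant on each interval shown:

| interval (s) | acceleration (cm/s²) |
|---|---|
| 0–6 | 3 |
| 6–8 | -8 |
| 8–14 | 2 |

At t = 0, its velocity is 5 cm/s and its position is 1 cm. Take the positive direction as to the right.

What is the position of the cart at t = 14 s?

On each constant-a segment, Δv = aΔt and Δx = v₀Δt + ½aΔt²; chain segment to segment.
0–6 s: v starts 5 cm/s; Δx = 5·6 + ½·3·6² = 84 cm; v ends 23 cm/s.
6–8 s: v starts 23 cm/s; Δx = 23·2 + ½·-8·2² = 30 cm; v ends 7 cm/s.
8–14 s: v starts 7 cm/s; Δx = 7·6 + ½·2·6² = 78 cm; v ends 19 cm/s.
x(14) = 1 + Σ Δx = 193 cm.

193 cm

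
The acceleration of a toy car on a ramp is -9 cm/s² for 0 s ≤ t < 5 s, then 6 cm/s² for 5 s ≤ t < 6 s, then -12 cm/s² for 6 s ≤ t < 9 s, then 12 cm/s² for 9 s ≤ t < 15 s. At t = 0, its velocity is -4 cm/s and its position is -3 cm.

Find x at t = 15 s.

On each constant-a segment, Δv = aΔt and Δx = v₀Δt + ½aΔt²; chain segment to segment.
0–5 s: v starts -4 cm/s; Δx = -4·5 + ½·-9·5² = -132.5 cm; v ends -49 cm/s.
5–6 s: v starts -49 cm/s; Δx = -49·1 + ½·6·1² = -46 cm; v ends -43 cm/s.
6–9 s: v starts -43 cm/s; Δx = -43·3 + ½·-12·3² = -183 cm; v ends -79 cm/s.
9–15 s: v starts -79 cm/s; Δx = -79·6 + ½·12·6² = -258 cm; v ends -7 cm/s.
x(15) = -3 + Σ Δx = -622.5 cm.

-622.5 cm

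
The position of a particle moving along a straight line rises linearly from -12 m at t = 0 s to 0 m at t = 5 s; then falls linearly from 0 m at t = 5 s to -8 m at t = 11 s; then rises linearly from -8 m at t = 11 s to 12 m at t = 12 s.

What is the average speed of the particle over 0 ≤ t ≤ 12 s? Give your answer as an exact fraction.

Average speed = (total path length)/(elapsed time); on a piecewise-linear x-t graph the path length is Σ|Δx|.
0–5 s: |Δx| = |0 − -12| = 12 m
5–11 s: |Δx| = |-8 − 0| = 8 m
11–12 s: |Δx| = |12 − -8| = 20 m
Total path = 40 m; average speed = 40/12 = 10/3 m/s.

10/3 m/s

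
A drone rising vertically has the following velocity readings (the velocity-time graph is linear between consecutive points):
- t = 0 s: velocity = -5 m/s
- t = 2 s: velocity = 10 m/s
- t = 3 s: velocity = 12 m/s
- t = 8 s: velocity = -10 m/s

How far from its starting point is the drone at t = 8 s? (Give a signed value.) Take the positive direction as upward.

Displacement is the signed area under the v-t curve.
0–2 s: ½(-5 + 10)(2) = 5 m
2–3 s: ½(10 + 12)(1) = 11 m
3–8 s: ½(12 + -10)(5) = 5 m
Net displacement = 21 m

21 m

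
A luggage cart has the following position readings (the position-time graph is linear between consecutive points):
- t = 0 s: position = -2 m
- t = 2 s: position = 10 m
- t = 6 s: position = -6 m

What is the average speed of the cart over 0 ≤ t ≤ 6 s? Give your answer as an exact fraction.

14/3 m/s

Average speed = (total path length)/(elapsed time); on a piecewise-linear x-t graph the path length is Σ|Δx|.
0–2 s: |Δx| = |10 − -2| = 12 m
2–6 s: |Δx| = |-6 − 10| = 16 m
Total path = 28 m; average speed = 28/6 = 14/3 m/s.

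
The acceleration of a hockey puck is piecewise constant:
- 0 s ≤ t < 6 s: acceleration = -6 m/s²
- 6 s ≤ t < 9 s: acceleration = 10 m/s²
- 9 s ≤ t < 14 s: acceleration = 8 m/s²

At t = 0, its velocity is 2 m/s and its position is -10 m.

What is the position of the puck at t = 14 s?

-83 m

On each constant-a segment, Δv = aΔt and Δx = v₀Δt + ½aΔt²; chain segment to segment.
0–6 s: v starts 2 m/s; Δx = 2·6 + ½·-6·6² = -96 m; v ends -34 m/s.
6–9 s: v starts -34 m/s; Δx = -34·3 + ½·10·3² = -57 m; v ends -4 m/s.
9–14 s: v starts -4 m/s; Δx = -4·5 + ½·8·5² = 80 m; v ends 36 m/s.
x(14) = -10 + Σ Δx = -83 m.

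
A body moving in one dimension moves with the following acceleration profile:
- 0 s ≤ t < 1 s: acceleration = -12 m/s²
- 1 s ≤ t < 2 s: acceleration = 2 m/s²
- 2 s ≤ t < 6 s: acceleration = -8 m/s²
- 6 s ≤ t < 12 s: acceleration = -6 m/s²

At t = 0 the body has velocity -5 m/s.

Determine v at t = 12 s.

-83 m/s

Δv equals the area under the a-t graph; then v = v₀ + Δv.
0–1 s: -12 × 1 = -12 m/s
1–2 s: 2 × 1 = 2 m/s
2–6 s: -8 × 4 = -32 m/s
6–12 s: -6 × 6 = -36 m/s
Δv = -78 m/s, so v(12) = -5 + (-78) = -83 m/s.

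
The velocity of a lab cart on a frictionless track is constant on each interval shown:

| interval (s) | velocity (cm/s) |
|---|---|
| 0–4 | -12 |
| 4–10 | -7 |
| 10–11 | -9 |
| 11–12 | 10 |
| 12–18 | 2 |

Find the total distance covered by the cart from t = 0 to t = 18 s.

121 cm

Total distance travelled is ∫|v| dt — sum the magnitudes of each area piece.
0–4 s: |-12| × 4 = 48 cm
4–10 s: |-7| × 6 = 42 cm
10–11 s: |-9| × 1 = 9 cm
11–12 s: |10| × 1 = 10 cm
12–18 s: |2| × 6 = 12 cm
Total distance = 121 cm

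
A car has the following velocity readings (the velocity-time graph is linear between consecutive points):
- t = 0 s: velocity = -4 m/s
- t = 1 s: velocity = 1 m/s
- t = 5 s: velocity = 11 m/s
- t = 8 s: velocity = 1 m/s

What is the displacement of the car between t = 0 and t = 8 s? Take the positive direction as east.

40.5 m

Displacement is the signed area under the v-t curve.
0–1 s: ½(-4 + 1)(1) = -1.5 m
1–5 s: ½(1 + 11)(4) = 24 m
5–8 s: ½(11 + 1)(3) = 18 m
Net displacement = 40.5 m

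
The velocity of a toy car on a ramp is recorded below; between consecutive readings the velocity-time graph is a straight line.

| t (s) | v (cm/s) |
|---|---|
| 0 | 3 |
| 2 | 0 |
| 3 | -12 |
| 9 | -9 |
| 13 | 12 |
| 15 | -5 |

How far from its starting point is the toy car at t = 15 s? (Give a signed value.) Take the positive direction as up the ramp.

-53 cm

Displacement is the signed area under the v-t curve.
0–2 s: ½(3 + 0)(2) = 3 cm
2–3 s: ½(0 + -12)(1) = -6 cm
3–9 s: ½(-12 + -9)(6) = -63 cm
9–13 s: ½(-9 + 12)(4) = 6 cm
13–15 s: ½(12 + -5)(2) = 7 cm
Net displacement = -53 cm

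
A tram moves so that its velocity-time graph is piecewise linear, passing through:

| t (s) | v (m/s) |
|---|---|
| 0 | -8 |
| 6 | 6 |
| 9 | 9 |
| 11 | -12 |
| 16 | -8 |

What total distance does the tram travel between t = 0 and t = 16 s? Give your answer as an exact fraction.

Distance (not displacement) is the total path length: add the absolute areas under v-t.
0–6 s: v = 0 at t = 24/7 s; triangle areas 96/7 + 54/7 = 150/7 m
6–9 s: |½(6 + 9)(3)| = 22.5 m
9–11 s: v = 0 at t = 69/7 s; triangle areas 27/7 + 48/7 = 75/7 m
11–16 s: |½(-12 + -8)(5)| = 50 m
Total distance = 1465/14 m

1465/14 m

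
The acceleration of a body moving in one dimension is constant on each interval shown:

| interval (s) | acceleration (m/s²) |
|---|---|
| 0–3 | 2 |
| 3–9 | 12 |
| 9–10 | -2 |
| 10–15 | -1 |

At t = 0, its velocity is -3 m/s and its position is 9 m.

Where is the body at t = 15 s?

669.5 m

On each constant-a segment, Δv = aΔt and Δx = v₀Δt + ½aΔt²; chain segment to segment.
0–3 s: v starts -3 m/s; Δx = -3·3 + ½·2·3² = 0 m; v ends 3 m/s.
3–9 s: v starts 3 m/s; Δx = 3·6 + ½·12·6² = 234 m; v ends 75 m/s.
9–10 s: v starts 75 m/s; Δx = 75·1 + ½·-2·1² = 74 m; v ends 73 m/s.
10–15 s: v starts 73 m/s; Δx = 73·5 + ½·-1·5² = 352.5 m; v ends 68 m/s.
x(15) = 9 + Σ Δx = 669.5 m.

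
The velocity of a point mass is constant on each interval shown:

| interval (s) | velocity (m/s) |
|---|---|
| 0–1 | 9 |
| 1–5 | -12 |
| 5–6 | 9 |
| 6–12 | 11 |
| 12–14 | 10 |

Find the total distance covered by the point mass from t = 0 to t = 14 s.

Total distance travelled is ∫|v| dt — sum the magnitudes of each area piece.
0–1 s: |9| × 1 = 9 m
1–5 s: |-12| × 4 = 48 m
5–6 s: |9| × 1 = 9 m
6–12 s: |11| × 6 = 66 m
12–14 s: |10| × 2 = 20 m
Total distance = 152 m

152 m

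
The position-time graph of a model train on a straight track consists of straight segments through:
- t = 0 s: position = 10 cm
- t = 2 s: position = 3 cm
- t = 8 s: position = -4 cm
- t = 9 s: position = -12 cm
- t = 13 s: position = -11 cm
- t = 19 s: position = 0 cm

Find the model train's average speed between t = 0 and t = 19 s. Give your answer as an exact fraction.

Average speed = (total path length)/(elapsed time); on a piecewise-linear x-t graph the path length is Σ|Δx|.
0–2 s: |Δx| = |3 − 10| = 7 cm
2–8 s: |Δx| = |-4 − 3| = 7 cm
8–9 s: |Δx| = |-12 − -4| = 8 cm
9–13 s: |Δx| = |-11 − -12| = 1 cm
13–19 s: |Δx| = |0 − -11| = 11 cm
Total path = 34 cm; average speed = 34/19 = 34/19 cm/s.

34/19 cm/s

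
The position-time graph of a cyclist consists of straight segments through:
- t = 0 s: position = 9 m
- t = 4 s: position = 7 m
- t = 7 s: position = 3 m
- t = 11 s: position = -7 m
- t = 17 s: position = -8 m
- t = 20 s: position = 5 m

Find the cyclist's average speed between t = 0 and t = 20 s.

Average speed = (total path length)/(elapsed time); on a piecewise-linear x-t graph the path length is Σ|Δx|.
0–4 s: |Δx| = |7 − 9| = 2 m
4–7 s: |Δx| = |3 − 7| = 4 m
7–11 s: |Δx| = |-7 − 3| = 10 m
11–17 s: |Δx| = |-8 − -7| = 1 m
17–20 s: |Δx| = |5 − -8| = 13 m
Total path = 30 m; average speed = 30/20 = 1.5 m/s.

1.5 m/s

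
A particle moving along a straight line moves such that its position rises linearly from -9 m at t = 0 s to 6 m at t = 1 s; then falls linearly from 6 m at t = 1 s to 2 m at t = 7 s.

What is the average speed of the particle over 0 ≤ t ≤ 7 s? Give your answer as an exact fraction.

19/7 m/s

Average speed = (total path length)/(elapsed time); on a piecewise-linear x-t graph the path length is Σ|Δx|.
0–1 s: |Δx| = |6 − -9| = 15 m
1–7 s: |Δx| = |2 − 6| = 4 m
Total path = 19 m; average speed = 19/7 = 19/7 m/s.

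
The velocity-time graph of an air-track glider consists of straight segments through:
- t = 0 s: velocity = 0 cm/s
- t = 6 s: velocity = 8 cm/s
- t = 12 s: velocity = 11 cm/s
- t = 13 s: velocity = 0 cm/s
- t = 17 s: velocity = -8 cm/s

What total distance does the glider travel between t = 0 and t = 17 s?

Total distance travelled is ∫|v| dt — sum the magnitudes of each area piece.
0–6 s: |½(0 + 8)(6)| = 24 cm
6–12 s: |½(8 + 11)(6)| = 57 cm
12–13 s: |½(11 + 0)(1)| = 5.5 cm
13–17 s: |½(0 + -8)(4)| = 16 cm
Total distance = 102.5 cm

102.5 cm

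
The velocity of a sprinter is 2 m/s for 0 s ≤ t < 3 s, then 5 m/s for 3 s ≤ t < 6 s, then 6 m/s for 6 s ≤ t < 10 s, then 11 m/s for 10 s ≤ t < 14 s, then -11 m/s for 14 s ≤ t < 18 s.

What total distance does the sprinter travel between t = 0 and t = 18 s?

Total distance travelled is ∫|v| dt — sum the magnitudes of each area piece.
0–3 s: |2| × 3 = 6 m
3–6 s: |5| × 3 = 15 m
6–10 s: |6| × 4 = 24 m
10–14 s: |11| × 4 = 44 m
14–18 s: |-11| × 4 = 44 m
Total distance = 133 m

133 m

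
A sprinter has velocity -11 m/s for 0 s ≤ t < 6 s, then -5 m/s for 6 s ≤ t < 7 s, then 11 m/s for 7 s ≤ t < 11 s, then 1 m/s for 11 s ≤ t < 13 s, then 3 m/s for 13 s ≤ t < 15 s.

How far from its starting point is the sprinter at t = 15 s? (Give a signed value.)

Displacement is the signed area under the v-t curve.
0–6 s: -11 × 6 = -66 m
6–7 s: -5 × 1 = -5 m
7–11 s: 11 × 4 = 44 m
11–13 s: 1 × 2 = 2 m
13–15 s: 3 × 2 = 6 m
Net displacement = -19 m

-19 m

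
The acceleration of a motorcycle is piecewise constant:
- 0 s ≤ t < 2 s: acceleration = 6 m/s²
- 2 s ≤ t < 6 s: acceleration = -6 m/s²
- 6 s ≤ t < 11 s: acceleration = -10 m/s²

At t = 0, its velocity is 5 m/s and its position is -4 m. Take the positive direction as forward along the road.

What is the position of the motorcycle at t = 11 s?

On each constant-a segment, Δv = aΔt and Δx = v₀Δt + ½aΔt²; chain segment to segment.
0–2 s: v starts 5 m/s; Δx = 5·2 + ½·6·2² = 22 m; v ends 17 m/s.
2–6 s: v starts 17 m/s; Δx = 17·4 + ½·-6·4² = 20 m; v ends -7 m/s.
6–11 s: v starts -7 m/s; Δx = -7·5 + ½·-10·5² = -160 m; v ends -57 m/s.
x(11) = -4 + Σ Δx = -122 m.

-122 m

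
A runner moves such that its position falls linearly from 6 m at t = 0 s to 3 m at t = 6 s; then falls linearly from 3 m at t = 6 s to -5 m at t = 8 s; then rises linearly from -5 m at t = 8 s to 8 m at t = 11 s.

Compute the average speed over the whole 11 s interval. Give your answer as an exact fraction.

24/11 m/s

Average speed = (total path length)/(elapsed time); on a piecewise-linear x-t graph the path length is Σ|Δx|.
0–6 s: |Δx| = |3 − 6| = 3 m
6–8 s: |Δx| = |-5 − 3| = 8 m
8–11 s: |Δx| = |8 − -5| = 13 m
Total path = 24 m; average speed = 24/11 = 24/11 m/s.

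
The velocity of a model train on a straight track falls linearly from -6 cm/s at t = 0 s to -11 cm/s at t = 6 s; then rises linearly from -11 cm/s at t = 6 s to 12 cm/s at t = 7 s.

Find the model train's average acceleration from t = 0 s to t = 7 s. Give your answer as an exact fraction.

18/7 cm/s²

Average acceleration = Δv/Δt = (12 − -6)/(7 − 0) = 18/7 cm/s².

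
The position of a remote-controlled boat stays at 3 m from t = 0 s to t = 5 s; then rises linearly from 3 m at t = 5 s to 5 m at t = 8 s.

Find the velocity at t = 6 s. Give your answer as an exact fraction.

2/3 m/s

Velocity is the slope of the x-t graph on 5–8 s: (5 − 3)/(8 − 5) = 2/3 m/s.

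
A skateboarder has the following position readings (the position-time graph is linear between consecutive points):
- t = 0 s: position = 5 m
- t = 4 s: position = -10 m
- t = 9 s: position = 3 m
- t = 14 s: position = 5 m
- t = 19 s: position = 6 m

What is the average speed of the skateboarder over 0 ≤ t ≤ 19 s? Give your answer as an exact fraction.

Average speed = (total path length)/(elapsed time); on a piecewise-linear x-t graph the path length is Σ|Δx|.
0–4 s: |Δx| = |-10 − 5| = 15 m
4–9 s: |Δx| = |3 − -10| = 13 m
9–14 s: |Δx| = |5 − 3| = 2 m
14–19 s: |Δx| = |6 − 5| = 1 m
Total path = 31 m; average speed = 31/19 = 31/19 m/s.

31/19 m/s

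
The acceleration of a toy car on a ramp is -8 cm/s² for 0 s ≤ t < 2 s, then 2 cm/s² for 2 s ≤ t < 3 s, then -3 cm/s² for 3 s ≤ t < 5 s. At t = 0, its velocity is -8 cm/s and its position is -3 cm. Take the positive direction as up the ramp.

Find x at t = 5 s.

-108 cm

On each constant-a segment, Δv = aΔt and Δx = v₀Δt + ½aΔt²; chain segment to segment.
0–2 s: v starts -8 cm/s; Δx = -8·2 + ½·-8·2² = -32 cm; v ends -24 cm/s.
2–3 s: v starts -24 cm/s; Δx = -24·1 + ½·2·1² = -23 cm; v ends -22 cm/s.
3–5 s: v starts -22 cm/s; Δx = -22·2 + ½·-3·2² = -50 cm; v ends -28 cm/s.
x(5) = -3 + Σ Δx = -108 cm.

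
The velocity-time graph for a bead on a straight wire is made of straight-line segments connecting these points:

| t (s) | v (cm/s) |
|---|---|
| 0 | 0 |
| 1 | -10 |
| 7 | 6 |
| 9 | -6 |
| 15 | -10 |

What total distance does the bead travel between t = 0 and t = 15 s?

Total distance travelled is ∫|v| dt — sum the magnitudes of each area piece.
0–1 s: |½(0 + -10)(1)| = 5 cm
1–7 s: v = 0 at t = 4.75 s; triangle areas 18.75 + 6.75 = 25.5 cm
7–9 s: v = 0 at t = 8 s; triangle areas 3 + 3 = 6 cm
9–15 s: |½(-6 + -10)(6)| = 48 cm
Total distance = 84.5 cm

84.5 cm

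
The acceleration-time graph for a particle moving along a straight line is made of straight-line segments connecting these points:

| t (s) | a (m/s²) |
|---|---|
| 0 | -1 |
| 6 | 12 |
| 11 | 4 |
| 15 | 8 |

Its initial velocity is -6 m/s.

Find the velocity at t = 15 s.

Δv equals the area under the a-t graph; then v = v₀ + Δv.
0–6 s: ½(-1 + 12)(6) = 33 m/s
6–11 s: ½(12 + 4)(5) = 40 m/s
11–15 s: ½(4 + 8)(4) = 24 m/s
Δv = 97 m/s, so v(15) = -6 + (97) = 91 m/s.

91 m/s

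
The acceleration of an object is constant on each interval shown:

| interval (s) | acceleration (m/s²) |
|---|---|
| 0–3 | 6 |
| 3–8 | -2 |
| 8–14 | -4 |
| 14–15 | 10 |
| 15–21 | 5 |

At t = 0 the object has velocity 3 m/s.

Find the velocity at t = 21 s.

27 m/s

Δv equals the area under the a-t graph; then v = v₀ + Δv.
0–3 s: 6 × 3 = 18 m/s
3–8 s: -2 × 5 = -10 m/s
8–14 s: -4 × 6 = -24 m/s
14–15 s: 10 × 1 = 10 m/s
15–21 s: 5 × 6 = 30 m/s
Δv = 24 m/s, so v(21) = 3 + (24) = 27 m/s.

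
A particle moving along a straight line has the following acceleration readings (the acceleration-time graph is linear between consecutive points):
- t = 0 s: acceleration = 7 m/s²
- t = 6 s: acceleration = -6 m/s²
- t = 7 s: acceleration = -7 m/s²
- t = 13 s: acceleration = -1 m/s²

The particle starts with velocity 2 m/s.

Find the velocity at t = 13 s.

-25.5 m/s

Δv equals the area under the a-t graph; then v = v₀ + Δv.
0–6 s: ½(7 + -6)(6) = 3 m/s
6–7 s: ½(-6 + -7)(1) = -6.5 m/s
7–13 s: ½(-7 + -1)(6) = -24 m/s
Δv = -27.5 m/s, so v(13) = 2 + (-27.5) = -25.5 m/s.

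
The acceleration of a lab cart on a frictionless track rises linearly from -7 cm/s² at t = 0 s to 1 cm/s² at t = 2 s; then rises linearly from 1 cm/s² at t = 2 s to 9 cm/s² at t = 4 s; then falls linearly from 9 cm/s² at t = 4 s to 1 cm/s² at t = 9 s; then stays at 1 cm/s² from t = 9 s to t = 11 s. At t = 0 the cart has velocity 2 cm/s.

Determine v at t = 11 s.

33 cm/s

Δv equals the area under the a-t graph; then v = v₀ + Δv.
0–2 s: ½(-7 + 1)(2) = -6 cm/s
2–4 s: ½(1 + 9)(2) = 10 cm/s
4–9 s: ½(9 + 1)(5) = 25 cm/s
9–11 s: 1 × 2 = 2 cm/s
Δv = 31 cm/s, so v(11) = 2 + (31) = 33 cm/s.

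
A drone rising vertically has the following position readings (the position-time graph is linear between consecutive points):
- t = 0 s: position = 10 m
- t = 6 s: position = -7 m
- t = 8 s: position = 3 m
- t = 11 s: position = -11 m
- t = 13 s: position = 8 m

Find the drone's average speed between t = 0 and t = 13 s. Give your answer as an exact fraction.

60/13 m/s

Average speed = (total path length)/(elapsed time); on a piecewise-linear x-t graph the path length is Σ|Δx|.
0–6 s: |Δx| = |-7 − 10| = 17 m
6–8 s: |Δx| = |3 − -7| = 10 m
8–11 s: |Δx| = |-11 − 3| = 14 m
11–13 s: |Δx| = |8 − -11| = 19 m
Total path = 60 m; average speed = 60/13 = 60/13 m/s.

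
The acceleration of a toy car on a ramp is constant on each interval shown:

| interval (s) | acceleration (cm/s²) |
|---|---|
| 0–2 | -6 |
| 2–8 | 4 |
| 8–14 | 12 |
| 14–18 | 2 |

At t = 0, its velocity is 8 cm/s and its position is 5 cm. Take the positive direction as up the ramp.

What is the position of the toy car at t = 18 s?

On each constant-a segment, Δv = aΔt and Δx = v₀Δt + ½aΔt²; chain segment to segment.
0–2 s: v starts 8 cm/s; Δx = 8·2 + ½·-6·2² = 4 cm; v ends -4 cm/s.
2–8 s: v starts -4 cm/s; Δx = -4·6 + ½·4·6² = 48 cm; v ends 20 cm/s.
8–14 s: v starts 20 cm/s; Δx = 20·6 + ½·12·6² = 336 cm; v ends 92 cm/s.
14–18 s: v starts 92 cm/s; Δx = 92·4 + ½·2·4² = 384 cm; v ends 100 cm/s.
x(18) = 5 + Σ Δx = 777 cm.

777 cm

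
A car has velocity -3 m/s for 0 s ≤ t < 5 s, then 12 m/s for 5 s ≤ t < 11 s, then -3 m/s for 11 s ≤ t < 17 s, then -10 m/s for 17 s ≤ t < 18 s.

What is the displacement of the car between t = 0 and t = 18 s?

Displacement is the signed area under the v-t curve.
0–5 s: -3 × 5 = -15 m
5–11 s: 12 × 6 = 72 m
11–17 s: -3 × 6 = -18 m
17–18 s: -10 × 1 = -10 m
Net displacement = 29 m

29 m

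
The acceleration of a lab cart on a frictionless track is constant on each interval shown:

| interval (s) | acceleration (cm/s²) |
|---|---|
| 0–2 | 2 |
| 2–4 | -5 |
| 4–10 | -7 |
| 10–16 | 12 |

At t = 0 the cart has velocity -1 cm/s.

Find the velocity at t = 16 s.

Δv equals the area under the a-t graph; then v = v₀ + Δv.
0–2 s: 2 × 2 = 4 cm/s
2–4 s: -5 × 2 = -10 cm/s
4–10 s: -7 × 6 = -42 cm/s
10–16 s: 12 × 6 = 72 cm/s
Δv = 24 cm/s, so v(16) = -1 + (24) = 23 cm/s.

23 cm/s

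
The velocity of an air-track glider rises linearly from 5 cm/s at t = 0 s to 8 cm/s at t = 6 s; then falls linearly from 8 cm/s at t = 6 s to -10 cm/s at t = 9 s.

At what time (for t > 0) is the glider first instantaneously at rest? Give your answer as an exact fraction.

v changes sign on 6–9 s (from 8 to -10); the graph is linear there, so v = 0 at t = 6 + (-8)·(9 − 6)/(-10 − 8) = 22/3 s.

t = 22/3 s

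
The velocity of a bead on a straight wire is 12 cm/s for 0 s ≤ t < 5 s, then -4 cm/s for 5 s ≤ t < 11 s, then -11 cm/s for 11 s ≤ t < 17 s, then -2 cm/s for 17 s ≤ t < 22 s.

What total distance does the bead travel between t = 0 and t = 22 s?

Total distance travelled is ∫|v| dt — sum the magnitudes of each area piece.
0–5 s: |12| × 5 = 60 cm
5–11 s: |-4| × 6 = 24 cm
11–17 s: |-11| × 6 = 66 cm
17–22 s: |-2| × 5 = 10 cm
Total distance = 160 cm

160 cm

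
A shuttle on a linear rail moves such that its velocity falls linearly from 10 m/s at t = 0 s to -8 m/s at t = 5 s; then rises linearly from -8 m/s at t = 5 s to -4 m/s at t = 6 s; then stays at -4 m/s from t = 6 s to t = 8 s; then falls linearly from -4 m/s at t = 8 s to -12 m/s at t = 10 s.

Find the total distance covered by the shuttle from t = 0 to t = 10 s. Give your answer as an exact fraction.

Distance (not displacement) is the total path length: add the absolute areas under v-t.
0–5 s: v = 0 at t = 25/9 s; triangle areas 125/9 + 80/9 = 205/9 m
5–6 s: |½(-8 + -4)(1)| = 6 m
6–8 s: |-4| × 2 = 8 m
8–10 s: |½(-4 + -12)(2)| = 16 m
Total distance = 475/9 m

475/9 m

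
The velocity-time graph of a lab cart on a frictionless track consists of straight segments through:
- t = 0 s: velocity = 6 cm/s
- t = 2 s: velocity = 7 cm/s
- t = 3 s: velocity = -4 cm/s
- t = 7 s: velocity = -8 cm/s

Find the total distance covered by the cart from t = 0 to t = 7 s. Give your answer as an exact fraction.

879/22 cm

Distance (not displacement) is the total path length: add the absolute areas under v-t.
0–2 s: |½(6 + 7)(2)| = 13 cm
2–3 s: v = 0 at t = 29/11 s; triangle areas 49/22 + 8/11 = 65/22 cm
3–7 s: |½(-4 + -8)(4)| = 24 cm
Total distance = 879/22 cm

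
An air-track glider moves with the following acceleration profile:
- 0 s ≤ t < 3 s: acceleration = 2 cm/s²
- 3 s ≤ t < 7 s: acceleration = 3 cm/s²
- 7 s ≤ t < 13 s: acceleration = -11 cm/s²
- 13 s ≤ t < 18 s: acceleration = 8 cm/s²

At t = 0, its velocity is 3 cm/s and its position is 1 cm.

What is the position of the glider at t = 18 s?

On each constant-a segment, Δv = aΔt and Δx = v₀Δt + ½aΔt²; chain segment to segment.
0–3 s: v starts 3 cm/s; Δx = 3·3 + ½·2·3² = 18 cm; v ends 9 cm/s.
3–7 s: v starts 9 cm/s; Δx = 9·4 + ½·3·4² = 60 cm; v ends 21 cm/s.
7–13 s: v starts 21 cm/s; Δx = 21·6 + ½·-11·6² = -72 cm; v ends -45 cm/s.
13–18 s: v starts -45 cm/s; Δx = -45·5 + ½·8·5² = -125 cm; v ends -5 cm/s.
x(18) = 1 + Σ Δx = -118 cm.

-118 cm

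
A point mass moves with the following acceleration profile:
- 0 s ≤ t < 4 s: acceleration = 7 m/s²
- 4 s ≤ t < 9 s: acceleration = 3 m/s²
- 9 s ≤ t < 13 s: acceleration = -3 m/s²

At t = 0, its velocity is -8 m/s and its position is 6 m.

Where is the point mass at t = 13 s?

283.5 m

On each constant-a segment, Δv = aΔt and Δx = v₀Δt + ½aΔt²; chain segment to segment.
0–4 s: v starts -8 m/s; Δx = -8·4 + ½·7·4² = 24 m; v ends 20 m/s.
4–9 s: v starts 20 m/s; Δx = 20·5 + ½·3·5² = 137.5 m; v ends 35 m/s.
9–13 s: v starts 35 m/s; Δx = 35·4 + ½·-3·4² = 116 m; v ends 23 m/s.
x(13) = 6 + Σ Δx = 283.5 m.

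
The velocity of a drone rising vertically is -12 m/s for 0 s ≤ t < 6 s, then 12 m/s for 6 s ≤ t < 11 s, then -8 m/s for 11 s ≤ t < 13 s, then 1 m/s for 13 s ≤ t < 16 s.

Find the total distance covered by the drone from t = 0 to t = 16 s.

151 m

Distance (not displacement) is the total path length: add the absolute areas under v-t.
0–6 s: |-12| × 6 = 72 m
6–11 s: |12| × 5 = 60 m
11–13 s: |-8| × 2 = 16 m
13–16 s: |1| × 3 = 3 m
Total distance = 151 m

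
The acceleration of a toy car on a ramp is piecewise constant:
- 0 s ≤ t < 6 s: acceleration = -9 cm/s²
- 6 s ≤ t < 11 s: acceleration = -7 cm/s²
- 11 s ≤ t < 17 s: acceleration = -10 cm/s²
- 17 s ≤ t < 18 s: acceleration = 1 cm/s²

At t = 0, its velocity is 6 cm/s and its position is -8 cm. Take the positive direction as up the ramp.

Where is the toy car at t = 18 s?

-1282 cm

On each constant-a segment, Δv = aΔt and Δx = v₀Δt + ½aΔt²; chain segment to segment.
0–6 s: v starts 6 cm/s; Δx = 6·6 + ½·-9·6² = -126 cm; v ends -48 cm/s.
6–11 s: v starts -48 cm/s; Δx = -48·5 + ½·-7·5² = -327.5 cm; v ends -83 cm/s.
11–17 s: v starts -83 cm/s; Δx = -83·6 + ½·-10·6² = -678 cm; v ends -143 cm/s.
17–18 s: v starts -143 cm/s; Δx = -143·1 + ½·1·1² = -142.5 cm; v ends -142 cm/s.
x(18) = -8 + Σ Δx = -1282 cm.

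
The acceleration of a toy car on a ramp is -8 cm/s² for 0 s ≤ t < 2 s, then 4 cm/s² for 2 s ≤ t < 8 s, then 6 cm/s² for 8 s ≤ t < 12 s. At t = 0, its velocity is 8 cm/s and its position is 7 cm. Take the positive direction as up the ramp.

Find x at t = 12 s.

143 cm

On each constant-a segment, Δv = aΔt and Δx = v₀Δt + ½aΔt²; chain segment to segment.
0–2 s: v starts 8 cm/s; Δx = 8·2 + ½·-8·2² = 0 cm; v ends -8 cm/s.
2–8 s: v starts -8 cm/s; Δx = -8·6 + ½·4·6² = 24 cm; v ends 16 cm/s.
8–12 s: v starts 16 cm/s; Δx = 16·4 + ½·6·4² = 112 cm; v ends 40 cm/s.
x(12) = 7 + Σ Δx = 143 cm.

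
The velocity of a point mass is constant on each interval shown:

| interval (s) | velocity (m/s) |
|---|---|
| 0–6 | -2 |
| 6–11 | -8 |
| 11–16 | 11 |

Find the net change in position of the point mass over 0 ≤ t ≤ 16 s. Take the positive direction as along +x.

Displacement is the signed area under the v-t curve.
0–6 s: -2 × 6 = -12 m
6–11 s: -8 × 5 = -40 m
11–16 s: 11 × 5 = 55 m
Net displacement = 3 m

3 m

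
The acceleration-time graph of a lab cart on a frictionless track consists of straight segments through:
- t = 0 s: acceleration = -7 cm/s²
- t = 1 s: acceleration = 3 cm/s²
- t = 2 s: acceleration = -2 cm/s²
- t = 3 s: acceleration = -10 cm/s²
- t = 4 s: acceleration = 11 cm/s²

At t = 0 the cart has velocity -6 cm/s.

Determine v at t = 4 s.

Δv equals the area under the a-t graph; then v = v₀ + Δv.
0–1 s: ½(-7 + 3)(1) = -2 cm/s
1–2 s: ½(3 + -2)(1) = 0.5 cm/s
2–3 s: ½(-2 + -10)(1) = -6 cm/s
3–4 s: ½(-10 + 11)(1) = 0.5 cm/s
Δv = -7 cm/s, so v(4) = -6 + (-7) = -13 cm/s.

-13 cm/s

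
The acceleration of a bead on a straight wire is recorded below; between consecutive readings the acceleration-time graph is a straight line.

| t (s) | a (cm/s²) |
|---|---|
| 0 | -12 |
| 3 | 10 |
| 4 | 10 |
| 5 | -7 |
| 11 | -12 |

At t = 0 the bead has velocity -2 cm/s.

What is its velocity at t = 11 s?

-50.5 cm/s

Δv equals the area under the a-t graph; then v = v₀ + Δv.
0–3 s: ½(-12 + 10)(3) = -3 cm/s
3–4 s: 10 × 1 = 10 cm/s
4–5 s: ½(10 + -7)(1) = 1.5 cm/s
5–11 s: ½(-7 + -12)(6) = -57 cm/s
Δv = -48.5 cm/s, so v(11) = -2 + (-48.5) = -50.5 cm/s.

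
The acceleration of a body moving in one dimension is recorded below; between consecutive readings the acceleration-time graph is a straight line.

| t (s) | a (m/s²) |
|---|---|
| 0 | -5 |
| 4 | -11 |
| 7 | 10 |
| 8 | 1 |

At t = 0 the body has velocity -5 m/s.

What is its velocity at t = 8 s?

-33 m/s

Δv equals the area under the a-t graph; then v = v₀ + Δv.
0–4 s: ½(-5 + -11)(4) = -32 m/s
4–7 s: ½(-11 + 10)(3) = -1.5 m/s
7–8 s: ½(10 + 1)(1) = 5.5 m/s
Δv = -28 m/s, so v(8) = -5 + (-28) = -33 m/s.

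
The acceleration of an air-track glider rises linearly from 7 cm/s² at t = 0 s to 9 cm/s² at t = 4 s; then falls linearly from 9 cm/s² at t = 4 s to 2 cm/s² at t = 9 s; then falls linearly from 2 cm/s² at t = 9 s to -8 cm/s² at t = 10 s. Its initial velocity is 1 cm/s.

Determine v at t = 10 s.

Δv equals the area under the a-t graph; then v = v₀ + Δv.
0–4 s: ½(7 + 9)(4) = 32 cm/s
4–9 s: ½(9 + 2)(5) = 27.5 cm/s
9–10 s: ½(2 + -8)(1) = -3 cm/s
Δv = 56.5 cm/s, so v(10) = 1 + (56.5) = 57.5 cm/s.

57.5 cm/s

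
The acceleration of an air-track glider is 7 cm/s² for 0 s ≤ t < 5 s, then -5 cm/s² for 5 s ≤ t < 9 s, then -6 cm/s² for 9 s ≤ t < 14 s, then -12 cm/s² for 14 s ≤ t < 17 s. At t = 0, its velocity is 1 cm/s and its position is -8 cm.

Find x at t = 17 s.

On each constant-a segment, Δv = aΔt and Δx = v₀Δt + ½aΔt²; chain segment to segment.
0–5 s: v starts 1 cm/s; Δx = 1·5 + ½·7·5² = 92.5 cm; v ends 36 cm/s.
5–9 s: v starts 36 cm/s; Δx = 36·4 + ½·-5·4² = 104 cm; v ends 16 cm/s.
9–14 s: v starts 16 cm/s; Δx = 16·5 + ½·-6·5² = 5 cm; v ends -14 cm/s.
14–17 s: v starts -14 cm/s; Δx = -14·3 + ½·-12·3² = -96 cm; v ends -50 cm/s.
x(17) = -8 + Σ Δx = 97.5 cm.

97.5 cm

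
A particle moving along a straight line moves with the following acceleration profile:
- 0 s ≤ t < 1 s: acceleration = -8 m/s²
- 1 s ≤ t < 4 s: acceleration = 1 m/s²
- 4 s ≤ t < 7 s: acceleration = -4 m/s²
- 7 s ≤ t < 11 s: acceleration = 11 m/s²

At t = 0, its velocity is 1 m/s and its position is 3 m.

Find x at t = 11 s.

On each constant-a segment, Δv = aΔt and Δx = v₀Δt + ½aΔt²; chain segment to segment.
0–1 s: v starts 1 m/s; Δx = 1·1 + ½·-8·1² = -3 m; v ends -7 m/s.
1–4 s: v starts -7 m/s; Δx = -7·3 + ½·1·3² = -16.5 m; v ends -4 m/s.
4–7 s: v starts -4 m/s; Δx = -4·3 + ½·-4·3² = -30 m; v ends -16 m/s.
7–11 s: v starts -16 m/s; Δx = -16·4 + ½·11·4² = 24 m; v ends 28 m/s.
x(11) = 3 + Σ Δx = -22.5 m.

-22.5 m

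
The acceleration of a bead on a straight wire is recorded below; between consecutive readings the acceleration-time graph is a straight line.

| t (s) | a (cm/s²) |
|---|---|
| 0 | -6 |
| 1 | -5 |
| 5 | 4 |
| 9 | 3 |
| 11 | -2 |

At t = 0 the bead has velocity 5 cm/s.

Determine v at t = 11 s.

12.5 cm/s

Δv equals the area under the a-t graph; then v = v₀ + Δv.
0–1 s: ½(-6 + -5)(1) = -5.5 cm/s
1–5 s: ½(-5 + 4)(4) = -2 cm/s
5–9 s: ½(4 + 3)(4) = 14 cm/s
9–11 s: ½(3 + -2)(2) = 1 cm/s
Δv = 7.5 cm/s, so v(11) = 5 + (7.5) = 12.5 cm/s.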